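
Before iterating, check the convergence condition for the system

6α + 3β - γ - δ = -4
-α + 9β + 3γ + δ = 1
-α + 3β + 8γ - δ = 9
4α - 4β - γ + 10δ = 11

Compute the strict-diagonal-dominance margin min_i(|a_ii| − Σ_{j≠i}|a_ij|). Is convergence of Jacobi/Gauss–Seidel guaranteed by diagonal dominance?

row 1: |6| − (3+1+1) = 1
row 2: |9| − (1+3+1) = 4
row 3: |8| − (1+3+1) = 3
row 4: |10| − (4+4+1) = 1
minimum over rows = 1 → strictly diagonally dominant (convergence guaranteed)

1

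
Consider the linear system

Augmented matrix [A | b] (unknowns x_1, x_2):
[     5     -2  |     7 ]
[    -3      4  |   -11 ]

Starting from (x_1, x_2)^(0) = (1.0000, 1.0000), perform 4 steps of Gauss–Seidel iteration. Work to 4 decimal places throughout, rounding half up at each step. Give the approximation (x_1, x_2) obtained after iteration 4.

Iteration 1:
  x_1 = (7 - (-2)·1.0000) / (5) = 1.8000
  x_2 = (-11 - (-3)·1.8000) / (4) = -1.4000
Iteration 2:
  x_1 = (7 - (-2)·-1.4000) / (5) = 0.8400
  x_2 = (-11 - (-3)·0.8400) / (4) = -2.1200
Iteration 3:
  x_1 = (7 - (-2)·-2.1200) / (5) = 0.5520
  x_2 = (-11 - (-3)·0.5520) / (4) = -2.3360
Iteration 4:
  x_1 = (7 - (-2)·-2.3360) / (5) = 0.4656
  x_2 = (-11 - (-3)·0.4656) / (4) = -2.4008

(0.4656, -2.4008)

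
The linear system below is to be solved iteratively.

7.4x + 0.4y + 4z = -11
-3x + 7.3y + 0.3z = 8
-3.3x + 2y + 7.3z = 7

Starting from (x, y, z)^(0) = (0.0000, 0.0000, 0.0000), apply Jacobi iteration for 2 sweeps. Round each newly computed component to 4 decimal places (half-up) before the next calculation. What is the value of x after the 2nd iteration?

Iteration 1:
  x = (-11 - (0.4)·0.0000 - (4)·0.0000) / (7.4) = -1.4865
  y = (8 - (-3)·0.0000 - (0.3)·0.0000) / (7.3) = 1.0959
  z = (7 - (-3.3)·0.0000 - (2)·0.0000) / (7.3) = 0.9589
Iteration 2:
  x = (-11 - (0.4)·1.0959 - (4)·0.9589) / (7.4) = -2.0640
  y = (8 - (-3)·-1.4865 - (0.3)·0.9589) / (7.3) = 0.4456
  z = (7 - (-3.3)·-1.4865 - (2)·1.0959) / (7.3) = -0.0133

-2.0640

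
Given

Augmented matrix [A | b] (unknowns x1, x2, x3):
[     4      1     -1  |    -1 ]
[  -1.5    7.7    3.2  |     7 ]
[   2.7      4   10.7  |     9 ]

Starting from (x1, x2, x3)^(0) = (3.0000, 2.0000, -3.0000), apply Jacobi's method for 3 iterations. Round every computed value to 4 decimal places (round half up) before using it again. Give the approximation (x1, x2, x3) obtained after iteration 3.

(-0.4244, 0.6135, 0.7852)

Iteration 1:
  x1 = (-1 - (1)·2.0000 - (-1)·-3.0000) / (4) = -1.5000
  x2 = (7 - (-1.5)·3.0000 - (3.2)·-3.0000) / (7.7) = 2.7403
  x3 = (9 - (2.7)·3.0000 - (4)·2.0000) / (10.7) = -0.6636
Iteration 2:
  x1 = (-1 - (1)·2.7403 - (-1)·-0.6636) / (4) = -1.1010
  x2 = (7 - (-1.5)·-1.5000 - (3.2)·-0.6636) / (7.7) = 0.8927
  x3 = (9 - (2.7)·-1.5000 - (4)·2.7403) / (10.7) = 0.1952
Iteration 3:
  x1 = (-1 - (1)·0.8927 - (-1)·0.1952) / (4) = -0.4244
  x2 = (7 - (-1.5)·-1.1010 - (3.2)·0.1952) / (7.7) = 0.6135
  x3 = (9 - (2.7)·-1.1010 - (4)·0.8927) / (10.7) = 0.7852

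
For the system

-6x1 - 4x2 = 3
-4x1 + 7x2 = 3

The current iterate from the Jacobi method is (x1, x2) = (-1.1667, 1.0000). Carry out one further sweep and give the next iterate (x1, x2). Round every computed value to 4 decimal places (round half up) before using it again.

One sweep:
  x1 = (3 - (-4)·1.0000) / (-6) = -1.1667
  x2 = (3 - (-4)·-1.1667) / (7) = -0.2381

(-1.1667, -0.2381)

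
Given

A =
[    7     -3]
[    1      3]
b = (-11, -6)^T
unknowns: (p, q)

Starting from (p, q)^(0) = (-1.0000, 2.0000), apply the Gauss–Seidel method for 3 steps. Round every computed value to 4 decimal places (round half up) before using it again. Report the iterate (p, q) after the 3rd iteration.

Iteration 1:
  p = (-11 - (-3)·2.0000) / (7) = -0.7143
  q = (-6 - (1)·-0.7143) / (3) = -1.7619
Iteration 2:
  p = (-11 - (-3)·-1.7619) / (7) = -2.3265
  q = (-6 - (1)·-2.3265) / (3) = -1.2245
Iteration 3:
  p = (-11 - (-3)·-1.2245) / (7) = -2.0962
  q = (-6 - (1)·-2.0962) / (3) = -1.3013

(-2.0962, -1.3013)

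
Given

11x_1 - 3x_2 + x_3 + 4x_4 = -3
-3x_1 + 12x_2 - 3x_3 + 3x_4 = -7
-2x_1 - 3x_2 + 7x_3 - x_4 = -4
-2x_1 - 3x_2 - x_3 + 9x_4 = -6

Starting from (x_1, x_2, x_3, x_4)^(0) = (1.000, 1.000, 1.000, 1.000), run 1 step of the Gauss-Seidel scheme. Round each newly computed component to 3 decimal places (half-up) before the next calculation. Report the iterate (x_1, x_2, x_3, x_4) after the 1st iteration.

(-0.455, -0.697, -0.857, -1.095)

Iteration 1:
  x_1 = (-3 - (-3)·1.000 - (1)·1.000 - (4)·1.000) / (11) = -0.455
  x_2 = (-7 - (-3)·-0.455 - (-3)·1.000 - (3)·1.000) / (12) = -0.697
  x_3 = (-4 - (-2)·-0.455 - (-3)·-0.697 - (-1)·1.000) / (7) = -0.857
  x_4 = (-6 - (-2)·-0.455 - (-3)·-0.697 - (-1)·-0.857) / (9) = -1.095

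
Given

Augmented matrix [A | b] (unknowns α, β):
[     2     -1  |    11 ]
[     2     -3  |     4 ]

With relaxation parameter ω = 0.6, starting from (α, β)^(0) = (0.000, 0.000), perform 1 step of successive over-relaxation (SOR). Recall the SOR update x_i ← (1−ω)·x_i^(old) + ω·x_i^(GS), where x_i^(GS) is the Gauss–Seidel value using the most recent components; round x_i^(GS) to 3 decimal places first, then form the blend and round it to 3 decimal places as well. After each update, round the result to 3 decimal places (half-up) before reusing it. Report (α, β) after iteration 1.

(3.300, 0.520)

Iteration 1:
  α: GS value = (11 - (-1)·0.000) / (2) = 5.500;  α ← (1−ω)·0.000 + ω·5.500 = 3.300
  β: GS value = (4 - (2)·3.300) / (-3) = 0.867;  β ← (1−ω)·0.000 + ω·0.867 = 0.520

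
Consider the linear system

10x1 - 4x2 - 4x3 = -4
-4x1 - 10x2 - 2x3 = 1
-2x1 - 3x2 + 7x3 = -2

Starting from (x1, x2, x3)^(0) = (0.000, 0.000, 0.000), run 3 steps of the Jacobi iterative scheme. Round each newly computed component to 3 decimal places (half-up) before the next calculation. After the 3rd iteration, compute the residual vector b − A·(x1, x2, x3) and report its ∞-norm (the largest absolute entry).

Iteration 1:
  x1 = (-4 - (-4)·0.000 - (-4)·0.000) / (10) = -0.400
  x2 = (1 - (-4)·0.000 - (-2)·0.000) / (-10) = -0.100
  x3 = (-2 - (-2)·0.000 - (-3)·0.000) / (7) = -0.286
Iteration 2:
  x1 = (-4 - (-4)·-0.100 - (-4)·-0.286) / (10) = -0.554
  x2 = (1 - (-4)·-0.400 - (-2)·-0.286) / (-10) = 0.117
  x3 = (-2 - (-2)·-0.400 - (-3)·-0.100) / (7) = -0.443
Iteration 3:
  x1 = (-4 - (-4)·0.117 - (-4)·-0.443) / (10) = -0.530
  x2 = (1 - (-4)·-0.554 - (-2)·-0.443) / (-10) = 0.210
  x3 = (-2 - (-2)·-0.554 - (-3)·0.117) / (7) = -0.394
Residual b − A·x = (0.564, 0.192, 0.328); ∞-norm = 0.564

0.564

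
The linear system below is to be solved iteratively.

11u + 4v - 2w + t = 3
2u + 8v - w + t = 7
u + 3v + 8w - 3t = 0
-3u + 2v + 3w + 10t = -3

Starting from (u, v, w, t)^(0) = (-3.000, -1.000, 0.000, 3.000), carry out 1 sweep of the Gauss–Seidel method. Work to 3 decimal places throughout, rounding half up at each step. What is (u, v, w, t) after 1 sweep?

(0.364, 0.409, 0.926, -0.550)

Iteration 1:
  u = (3 - (4)·-1.000 - (-2)·0.000 - (1)·3.000) / (11) = 0.364
  v = (7 - (2)·0.364 - (-1)·0.000 - (1)·3.000) / (8) = 0.409
  w = (0 - (1)·0.364 - (3)·0.409 - (-3)·3.000) / (8) = 0.926
  t = (-3 - (-3)·0.364 - (2)·0.409 - (3)·0.926) / (10) = -0.550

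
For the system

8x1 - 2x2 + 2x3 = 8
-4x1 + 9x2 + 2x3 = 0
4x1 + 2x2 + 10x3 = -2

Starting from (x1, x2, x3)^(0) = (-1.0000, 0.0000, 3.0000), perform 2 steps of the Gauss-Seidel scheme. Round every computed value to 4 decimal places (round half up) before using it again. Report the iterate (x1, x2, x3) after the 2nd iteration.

Iteration 1:
  x1 = (8 - (-2)·0.0000 - (2)·3.0000) / (8) = 0.2500
  x2 = (0 - (-4)·0.2500 - (2)·3.0000) / (9) = -0.5556
  x3 = (-2 - (4)·0.2500 - (2)·-0.5556) / (10) = -0.1889
Iteration 2:
  x1 = (8 - (-2)·-0.5556 - (2)·-0.1889) / (8) = 0.9083
  x2 = (0 - (-4)·0.9083 - (2)·-0.1889) / (9) = 0.4457
  x3 = (-2 - (4)·0.9083 - (2)·0.4457) / (10) = -0.6525

(0.9083, 0.4457, -0.6525)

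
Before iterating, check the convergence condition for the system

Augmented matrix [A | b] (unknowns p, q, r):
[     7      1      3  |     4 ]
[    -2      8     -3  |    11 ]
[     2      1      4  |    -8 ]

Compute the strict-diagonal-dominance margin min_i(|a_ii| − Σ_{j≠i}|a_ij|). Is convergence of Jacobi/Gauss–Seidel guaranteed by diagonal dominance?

row 1: |7| − (1+3) = 3
row 2: |8| − (2+3) = 3
row 3: |4| − (2+1) = 1
minimum over rows = 1 → strictly diagonally dominant (convergence guaranteed)

1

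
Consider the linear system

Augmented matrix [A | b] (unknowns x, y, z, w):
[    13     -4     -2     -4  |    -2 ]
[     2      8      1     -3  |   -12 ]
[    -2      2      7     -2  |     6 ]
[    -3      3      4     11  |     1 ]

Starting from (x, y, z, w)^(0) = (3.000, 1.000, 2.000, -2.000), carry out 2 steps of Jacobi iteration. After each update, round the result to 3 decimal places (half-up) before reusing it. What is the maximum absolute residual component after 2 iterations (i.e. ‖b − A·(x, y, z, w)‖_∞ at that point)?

11.166

Iteration 1:
  x = (-2 - (-4)·1.000 - (-2)·2.000 - (-4)·-2.000) / (13) = -0.154
  y = (-12 - (2)·3.000 - (1)·2.000 - (-3)·-2.000) / (8) = -3.250
  z = (6 - (-2)·3.000 - (2)·1.000 - (-2)·-2.000) / (7) = 0.857
  w = (1 - (-3)·3.000 - (3)·1.000 - (4)·2.000) / (11) = -0.091
Iteration 2:
  x = (-2 - (-4)·-3.250 - (-2)·0.857 - (-4)·-0.091) / (13) = -1.050
  y = (-12 - (2)·-0.154 - (1)·0.857 - (-3)·-0.091) / (8) = -1.603
  z = (6 - (-2)·-0.154 - (2)·-3.250 - (-2)·-0.091) / (7) = 1.716
  w = (1 - (-3)·-0.154 - (3)·-3.250 - (4)·0.857) / (11) = 0.624
Residual b − A·x = (11.166, 3.080, -3.658, -11.069); ∞-norm = 11.166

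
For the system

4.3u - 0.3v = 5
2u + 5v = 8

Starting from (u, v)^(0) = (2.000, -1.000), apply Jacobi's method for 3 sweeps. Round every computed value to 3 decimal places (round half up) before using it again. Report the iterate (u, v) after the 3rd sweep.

Iteration 1:
  u = (5 - (-0.3)·-1.000) / (4.3) = 1.093
  v = (8 - (2)·2.000) / (5) = 0.800
Iteration 2:
  u = (5 - (-0.3)·0.800) / (4.3) = 1.219
  v = (8 - (2)·1.093) / (5) = 1.163
Iteration 3:
  u = (5 - (-0.3)·1.163) / (4.3) = 1.244
  v = (8 - (2)·1.219) / (5) = 1.112

(1.244, 1.112)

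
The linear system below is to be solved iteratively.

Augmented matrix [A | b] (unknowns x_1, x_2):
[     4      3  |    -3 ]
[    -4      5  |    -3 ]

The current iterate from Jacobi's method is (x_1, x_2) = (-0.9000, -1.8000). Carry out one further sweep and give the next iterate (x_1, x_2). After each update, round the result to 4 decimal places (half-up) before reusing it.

One sweep:
  x_1 = (-3 - (3)·-1.8000) / (4) = 0.6000
  x_2 = (-3 - (-4)·-0.9000) / (5) = -1.3200

(0.6000, -1.3200)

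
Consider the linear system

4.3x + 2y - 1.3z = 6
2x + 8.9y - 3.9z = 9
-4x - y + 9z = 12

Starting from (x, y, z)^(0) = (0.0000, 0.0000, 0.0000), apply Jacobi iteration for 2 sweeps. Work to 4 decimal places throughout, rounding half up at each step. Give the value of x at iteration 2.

Iteration 1:
  x = (6 - (2)·0.0000 - (-1.3)·0.0000) / (4.3) = 1.3953
  y = (9 - (2)·0.0000 - (-3.9)·0.0000) / (8.9) = 1.0112
  z = (12 - (-4)·0.0000 - (-1)·0.0000) / (9) = 1.3333
Iteration 2:
  x = (6 - (2)·1.0112 - (-1.3)·1.3333) / (4.3) = 1.3281
  y = (9 - (2)·1.3953 - (-3.9)·1.3333) / (8.9) = 1.2819
  z = (12 - (-4)·1.3953 - (-1)·1.0112) / (9) = 2.0658

1.3281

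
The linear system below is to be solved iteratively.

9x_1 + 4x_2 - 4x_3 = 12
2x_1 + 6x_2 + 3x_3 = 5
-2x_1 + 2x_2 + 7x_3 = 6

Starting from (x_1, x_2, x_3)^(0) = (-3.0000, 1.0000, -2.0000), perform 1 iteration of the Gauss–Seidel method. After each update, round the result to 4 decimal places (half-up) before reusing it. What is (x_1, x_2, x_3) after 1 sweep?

(0.0000, 1.8333, 0.3333)

Iteration 1:
  x_1 = (12 - (4)·1.0000 - (-4)·-2.0000) / (9) = 0.0000
  x_2 = (5 - (2)·0.0000 - (3)·-2.0000) / (6) = 1.8333
  x_3 = (6 - (-2)·0.0000 - (2)·1.8333) / (7) = 0.3333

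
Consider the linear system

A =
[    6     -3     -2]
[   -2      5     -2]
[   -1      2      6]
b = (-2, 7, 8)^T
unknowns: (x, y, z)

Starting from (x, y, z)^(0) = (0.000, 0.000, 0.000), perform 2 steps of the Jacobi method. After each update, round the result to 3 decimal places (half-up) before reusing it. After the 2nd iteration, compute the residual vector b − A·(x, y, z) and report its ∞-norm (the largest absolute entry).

1.244

Iteration 1:
  x = (-2 - (-3)·0.000 - (-2)·0.000) / (6) = -0.333
  y = (7 - (-2)·0.000 - (-2)·0.000) / (5) = 1.400
  z = (8 - (-1)·0.000 - (2)·0.000) / (6) = 1.333
Iteration 2:
  x = (-2 - (-3)·1.400 - (-2)·1.333) / (6) = 0.811
  y = (7 - (-2)·-0.333 - (-2)·1.333) / (5) = 1.800
  z = (8 - (-1)·-0.333 - (2)·1.400) / (6) = 0.811
Residual b − A·x = (0.156, 1.244, 0.345); ∞-norm = 1.244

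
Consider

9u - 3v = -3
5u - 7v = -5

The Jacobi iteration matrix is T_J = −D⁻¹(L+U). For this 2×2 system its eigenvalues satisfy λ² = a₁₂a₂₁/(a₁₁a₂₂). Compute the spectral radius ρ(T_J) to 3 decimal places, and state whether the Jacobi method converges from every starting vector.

a₁₂a₂₁/(a₁₁a₂₂) = (-3)·(5) / ((9)·(-7)) = 0.238095
ρ = √|0.238095| = √0.238095 = 0.488
ρ < 1, so Jacobi converges

0.488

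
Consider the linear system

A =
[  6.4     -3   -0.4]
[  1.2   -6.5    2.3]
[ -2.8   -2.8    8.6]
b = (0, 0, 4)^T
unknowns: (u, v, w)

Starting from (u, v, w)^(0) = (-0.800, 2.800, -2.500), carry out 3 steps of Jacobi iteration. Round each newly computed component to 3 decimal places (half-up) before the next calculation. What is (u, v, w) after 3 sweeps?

(0.317, 0.102, 0.528)

Iteration 1:
  u = (0 - (-3)·2.800 - (-0.4)·-2.500) / (6.4) = 1.156
  v = (0 - (1.2)·-0.800 - (2.3)·-2.500) / (-6.5) = -1.032
  w = (4 - (-2.8)·-0.800 - (-2.8)·2.800) / (8.6) = 1.116
Iteration 2:
  u = (0 - (-3)·-1.032 - (-0.4)·1.116) / (6.4) = -0.414
  v = (0 - (1.2)·1.156 - (2.3)·1.116) / (-6.5) = 0.608
  w = (4 - (-2.8)·1.156 - (-2.8)·-1.032) / (8.6) = 0.505
Iteration 3:
  u = (0 - (-3)·0.608 - (-0.4)·0.505) / (6.4) = 0.317
  v = (0 - (1.2)·-0.414 - (2.3)·0.505) / (-6.5) = 0.102
  w = (4 - (-2.8)·-0.414 - (-2.8)·0.608) / (8.6) = 0.528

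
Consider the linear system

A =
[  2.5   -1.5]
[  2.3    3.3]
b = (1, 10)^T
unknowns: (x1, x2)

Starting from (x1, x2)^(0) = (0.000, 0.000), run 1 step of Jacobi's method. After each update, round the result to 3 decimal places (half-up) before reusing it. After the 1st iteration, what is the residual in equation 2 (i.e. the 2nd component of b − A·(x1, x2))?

-0.919

Iteration 1:
  x1 = (1 - (-1.5)·0.000) / (2.5) = 0.400
  x2 = (10 - (2.3)·0.000) / (3.3) = 3.030
Residual b − A·x = (4.545, -0.919)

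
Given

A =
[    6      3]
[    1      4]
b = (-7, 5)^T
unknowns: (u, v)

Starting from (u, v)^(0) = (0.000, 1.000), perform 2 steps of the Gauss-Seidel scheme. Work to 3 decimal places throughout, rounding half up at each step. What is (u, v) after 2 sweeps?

(-2.000, 1.750)

Iteration 1:
  u = (-7 - (3)·1.000) / (6) = -1.667
  v = (5 - (1)·-1.667) / (4) = 1.667
Iteration 2:
  u = (-7 - (3)·1.667) / (6) = -2.000
  v = (5 - (1)·-2.000) / (4) = 1.750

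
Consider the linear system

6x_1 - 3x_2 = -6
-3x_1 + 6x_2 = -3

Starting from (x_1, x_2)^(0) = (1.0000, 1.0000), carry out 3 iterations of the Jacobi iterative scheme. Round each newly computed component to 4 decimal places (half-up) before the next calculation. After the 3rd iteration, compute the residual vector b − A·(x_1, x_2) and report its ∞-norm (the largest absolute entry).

1.1250

Iteration 1:
  x_1 = (-6 - (-3)·1.0000) / (6) = -0.5000
  x_2 = (-3 - (-3)·1.0000) / (6) = 0.0000
Iteration 2:
  x_1 = (-6 - (-3)·0.0000) / (6) = -1.0000
  x_2 = (-3 - (-3)·-0.5000) / (6) = -0.7500
Iteration 3:
  x_1 = (-6 - (-3)·-0.7500) / (6) = -1.3750
  x_2 = (-3 - (-3)·-1.0000) / (6) = -1.0000
Residual b − A·x = (-0.7500, -1.1250); ∞-norm = 1.1250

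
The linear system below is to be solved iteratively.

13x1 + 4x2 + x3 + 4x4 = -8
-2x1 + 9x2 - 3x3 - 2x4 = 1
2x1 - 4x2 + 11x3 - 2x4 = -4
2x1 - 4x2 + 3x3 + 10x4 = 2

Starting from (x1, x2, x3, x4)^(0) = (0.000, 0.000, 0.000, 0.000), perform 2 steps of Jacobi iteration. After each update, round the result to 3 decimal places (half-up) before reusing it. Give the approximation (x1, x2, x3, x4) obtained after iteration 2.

Iteration 1:
  x1 = (-8 - (4)·0.000 - (1)·0.000 - (4)·0.000) / (13) = -0.615
  x2 = (1 - (-2)·0.000 - (-3)·0.000 - (-2)·0.000) / (9) = 0.111
  x3 = (-4 - (2)·0.000 - (-4)·0.000 - (-2)·0.000) / (11) = -0.364
  x4 = (2 - (2)·0.000 - (-4)·0.000 - (3)·0.000) / (10) = 0.200
Iteration 2:
  x1 = (-8 - (4)·0.111 - (1)·-0.364 - (4)·0.200) / (13) = -0.683
  x2 = (1 - (-2)·-0.615 - (-3)·-0.364 - (-2)·0.200) / (9) = -0.102
  x3 = (-4 - (2)·-0.615 - (-4)·0.111 - (-2)·0.200) / (11) = -0.175
  x4 = (2 - (2)·-0.615 - (-4)·0.111 - (3)·-0.364) / (10) = 0.477

(-0.683, -0.102, -0.175, 0.477)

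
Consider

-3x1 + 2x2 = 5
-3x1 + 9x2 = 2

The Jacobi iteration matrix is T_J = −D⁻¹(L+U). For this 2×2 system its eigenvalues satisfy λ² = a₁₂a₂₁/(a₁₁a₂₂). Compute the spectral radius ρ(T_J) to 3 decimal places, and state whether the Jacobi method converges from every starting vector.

a₁₂a₂₁/(a₁₁a₂₂) = (2)·(-3) / ((-3)·(9)) = 0.222222
ρ = √|0.222222| = √0.222222 = 0.471
ρ < 1, so Jacobi converges

0.471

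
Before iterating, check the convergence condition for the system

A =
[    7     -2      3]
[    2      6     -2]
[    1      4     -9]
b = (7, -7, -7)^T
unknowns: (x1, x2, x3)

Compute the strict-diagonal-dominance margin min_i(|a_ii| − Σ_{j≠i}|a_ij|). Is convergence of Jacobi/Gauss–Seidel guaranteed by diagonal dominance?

row 1: |7| − (2+3) = 2
row 2: |6| − (2+2) = 2
row 3: |-9| − (1+4) = 4
minimum over rows = 2 → strictly diagonally dominant (convergence guaranteed)

2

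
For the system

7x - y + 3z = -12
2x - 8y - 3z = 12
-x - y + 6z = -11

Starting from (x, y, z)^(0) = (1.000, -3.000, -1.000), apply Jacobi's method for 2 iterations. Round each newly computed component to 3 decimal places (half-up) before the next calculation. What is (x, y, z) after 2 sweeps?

(-0.911, -1.116, -2.265)

Iteration 1:
  x = (-12 - (-1)·-3.000 - (3)·-1.000) / (7) = -1.714
  y = (12 - (2)·1.000 - (-3)·-1.000) / (-8) = -0.875
  z = (-11 - (-1)·1.000 - (-1)·-3.000) / (6) = -2.167
Iteration 2:
  x = (-12 - (-1)·-0.875 - (3)·-2.167) / (7) = -0.911
  y = (12 - (2)·-1.714 - (-3)·-2.167) / (-8) = -1.116
  z = (-11 - (-1)·-1.714 - (-1)·-0.875) / (6) = -2.265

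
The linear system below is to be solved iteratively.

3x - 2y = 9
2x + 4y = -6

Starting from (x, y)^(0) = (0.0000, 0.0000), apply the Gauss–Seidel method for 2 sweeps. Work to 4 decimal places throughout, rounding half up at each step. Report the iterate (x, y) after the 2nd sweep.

Iteration 1:
  x = (9 - (-2)·0.0000) / (3) = 3.0000
  y = (-6 - (2)·3.0000) / (4) = -3.0000
Iteration 2:
  x = (9 - (-2)·-3.0000) / (3) = 1.0000
  y = (-6 - (2)·1.0000) / (4) = -2.0000

(1.0000, -2.0000)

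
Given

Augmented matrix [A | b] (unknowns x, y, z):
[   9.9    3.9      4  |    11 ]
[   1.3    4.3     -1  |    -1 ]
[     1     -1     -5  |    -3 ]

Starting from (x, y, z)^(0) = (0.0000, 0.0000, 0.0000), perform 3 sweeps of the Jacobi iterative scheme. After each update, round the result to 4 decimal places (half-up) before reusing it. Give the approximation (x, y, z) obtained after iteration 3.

(0.9291, -0.3209, 0.8778)

Iteration 1:
  x = (11 - (3.9)·0.0000 - (4)·0.0000) / (9.9) = 1.1111
  y = (-1 - (1.3)·0.0000 - (-1)·0.0000) / (4.3) = -0.2326
  z = (-3 - (1)·0.0000 - (-1)·0.0000) / (-5) = 0.6000
Iteration 2:
  x = (11 - (3.9)·-0.2326 - (4)·0.6000) / (9.9) = 0.9603
  y = (-1 - (1.3)·1.1111 - (-1)·0.6000) / (4.3) = -0.4289
  z = (-3 - (1)·1.1111 - (-1)·-0.2326) / (-5) = 0.8687
Iteration 3:
  x = (11 - (3.9)·-0.4289 - (4)·0.8687) / (9.9) = 0.9291
  y = (-1 - (1.3)·0.9603 - (-1)·0.8687) / (4.3) = -0.3209
  z = (-3 - (1)·0.9603 - (-1)·-0.4289) / (-5) = 0.8778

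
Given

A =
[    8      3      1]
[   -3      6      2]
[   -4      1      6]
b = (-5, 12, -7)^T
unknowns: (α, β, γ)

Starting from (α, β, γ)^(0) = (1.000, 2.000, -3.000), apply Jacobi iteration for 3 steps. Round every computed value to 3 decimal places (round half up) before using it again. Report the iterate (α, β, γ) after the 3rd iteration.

Iteration 1:
  α = (-5 - (3)·2.000 - (1)·-3.000) / (8) = -1.000
  β = (12 - (-3)·1.000 - (2)·-3.000) / (6) = 3.500
  γ = (-7 - (-4)·1.000 - (1)·2.000) / (6) = -0.833
Iteration 2:
  α = (-5 - (3)·3.500 - (1)·-0.833) / (8) = -1.833
  β = (12 - (-3)·-1.000 - (2)·-0.833) / (6) = 1.778
  γ = (-7 - (-4)·-1.000 - (1)·3.500) / (6) = -2.417
Iteration 3:
  α = (-5 - (3)·1.778 - (1)·-2.417) / (8) = -0.990
  β = (12 - (-3)·-1.833 - (2)·-2.417) / (6) = 1.889
  γ = (-7 - (-4)·-1.833 - (1)·1.778) / (6) = -2.685

(-0.990, 1.889, -2.685)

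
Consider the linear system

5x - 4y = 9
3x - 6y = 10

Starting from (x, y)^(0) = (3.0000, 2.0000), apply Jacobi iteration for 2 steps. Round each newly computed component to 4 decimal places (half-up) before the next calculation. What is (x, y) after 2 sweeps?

(1.6666, 0.0333)

Iteration 1:
  x = (9 - (-4)·2.0000) / (5) = 3.4000
  y = (10 - (3)·3.0000) / (-6) = -0.1667
Iteration 2:
  x = (9 - (-4)·-0.1667) / (5) = 1.6666
  y = (10 - (3)·3.4000) / (-6) = 0.0333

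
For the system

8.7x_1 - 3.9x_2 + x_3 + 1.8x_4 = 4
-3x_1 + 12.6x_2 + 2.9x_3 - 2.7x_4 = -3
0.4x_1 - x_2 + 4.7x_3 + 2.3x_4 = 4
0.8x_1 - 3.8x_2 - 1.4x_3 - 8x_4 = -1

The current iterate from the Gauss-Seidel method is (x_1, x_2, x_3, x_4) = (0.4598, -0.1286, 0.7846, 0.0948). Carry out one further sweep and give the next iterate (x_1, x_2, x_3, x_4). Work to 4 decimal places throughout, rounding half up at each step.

One sweep:
  x_1 = (4 - (-3.9)·-0.1286 - (1)·0.7846 - (1.8)·0.0948) / (8.7) = 0.2923
  x_2 = (-3 - (-3)·0.2923 - (2.9)·0.7846 - (-2.7)·0.0948) / (12.6) = -0.3288
  x_3 = (4 - (0.4)·0.2923 - (-1)·-0.3288 - (2.3)·0.0948) / (4.7) = 0.7098
  x_4 = (-1 - (0.8)·0.2923 - (-3.8)·-0.3288 - (-1.4)·0.7098) / (-8) = 0.1862

(0.2923, -0.3288, 0.7098, 0.1862)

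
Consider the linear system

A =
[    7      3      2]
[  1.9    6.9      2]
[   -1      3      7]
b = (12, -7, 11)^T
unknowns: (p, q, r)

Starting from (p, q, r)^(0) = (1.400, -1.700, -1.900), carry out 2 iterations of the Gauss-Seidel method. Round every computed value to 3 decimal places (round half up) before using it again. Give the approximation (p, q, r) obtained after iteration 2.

(1.537, -2.177, 2.724)

Iteration 1:
  p = (12 - (3)·-1.700 - (2)·-1.900) / (7) = 2.986
  q = (-7 - (1.9)·2.986 - (2)·-1.900) / (6.9) = -1.286
  r = (11 - (-1)·2.986 - (3)·-1.286) / (7) = 2.549
Iteration 2:
  p = (12 - (3)·-1.286 - (2)·2.549) / (7) = 1.537
  q = (-7 - (1.9)·1.537 - (2)·2.549) / (6.9) = -2.177
  r = (11 - (-1)·1.537 - (3)·-2.177) / (7) = 2.724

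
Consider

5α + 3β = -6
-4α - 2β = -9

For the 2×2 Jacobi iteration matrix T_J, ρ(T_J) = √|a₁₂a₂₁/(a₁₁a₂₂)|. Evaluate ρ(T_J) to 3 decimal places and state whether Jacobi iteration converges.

a₁₂a₂₁/(a₁₁a₂₂) = (3)·(-4) / ((5)·(-2)) = 1.200000
ρ = √|1.200000| = √1.200000 = 1.095
ρ > 1, so Jacobi diverges

1.095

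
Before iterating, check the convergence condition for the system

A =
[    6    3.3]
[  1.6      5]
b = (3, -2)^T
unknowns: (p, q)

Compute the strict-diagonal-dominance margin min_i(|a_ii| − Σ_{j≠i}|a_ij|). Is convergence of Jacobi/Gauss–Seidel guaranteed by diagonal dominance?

2.7

row 1: |6| − (3.3) = 2.7
row 2: |5| − (1.6) = 3.4
minimum over rows = 2.7 → strictly diagonally dominant (convergence guaranteed)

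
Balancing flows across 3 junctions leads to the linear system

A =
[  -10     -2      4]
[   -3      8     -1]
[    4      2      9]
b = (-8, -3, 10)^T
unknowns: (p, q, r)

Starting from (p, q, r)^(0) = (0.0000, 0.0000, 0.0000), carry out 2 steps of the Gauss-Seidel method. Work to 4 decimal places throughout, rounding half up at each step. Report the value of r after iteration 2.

Iteration 1:
  p = (-8 - (-2)·0.0000 - (4)·0.0000) / (-10) = 0.8000
  q = (-3 - (-3)·0.8000 - (-1)·0.0000) / (8) = -0.0750
  r = (10 - (4)·0.8000 - (2)·-0.0750) / (9) = 0.7722
Iteration 2:
  p = (-8 - (-2)·-0.0750 - (4)·0.7722) / (-10) = 1.1239
  q = (-3 - (-3)·1.1239 - (-1)·0.7722) / (8) = 0.1430
  r = (10 - (4)·1.1239 - (2)·0.1430) / (9) = 0.5798

0.5798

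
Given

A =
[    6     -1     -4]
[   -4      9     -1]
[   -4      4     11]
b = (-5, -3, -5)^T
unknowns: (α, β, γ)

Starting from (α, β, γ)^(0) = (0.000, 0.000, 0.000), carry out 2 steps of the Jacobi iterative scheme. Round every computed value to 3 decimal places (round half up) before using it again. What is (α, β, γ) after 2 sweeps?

(-1.192, -0.754, -0.636)

Iteration 1:
  α = (-5 - (-1)·0.000 - (-4)·0.000) / (6) = -0.833
  β = (-3 - (-4)·0.000 - (-1)·0.000) / (9) = -0.333
  γ = (-5 - (-4)·0.000 - (4)·0.000) / (11) = -0.455
Iteration 2:
  α = (-5 - (-1)·-0.333 - (-4)·-0.455) / (6) = -1.192
  β = (-3 - (-4)·-0.833 - (-1)·-0.455) / (9) = -0.754
  γ = (-5 - (-4)·-0.833 - (4)·-0.333) / (11) = -0.636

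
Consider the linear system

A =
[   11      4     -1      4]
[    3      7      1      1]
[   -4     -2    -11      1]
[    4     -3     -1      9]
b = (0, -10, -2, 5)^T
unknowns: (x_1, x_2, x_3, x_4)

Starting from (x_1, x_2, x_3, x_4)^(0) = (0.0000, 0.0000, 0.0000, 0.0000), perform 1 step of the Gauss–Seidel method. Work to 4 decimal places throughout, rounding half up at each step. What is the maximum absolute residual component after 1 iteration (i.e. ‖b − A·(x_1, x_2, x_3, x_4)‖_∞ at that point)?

5.6424

Iteration 1:
  x_1 = (0 - (4)·0.0000 - (-1)·0.0000 - (4)·0.0000) / (11) = 0.0000
  x_2 = (-10 - (3)·0.0000 - (1)·0.0000 - (1)·0.0000) / (7) = -1.4286
  x_3 = (-2 - (-4)·0.0000 - (-2)·-1.4286 - (1)·0.0000) / (-11) = 0.4416
  x_4 = (5 - (4)·0.0000 - (-3)·-1.4286 - (-1)·0.4416) / (9) = 0.1284
Residual b − A·x = (5.6424, -0.5698, -0.1280, 0.0002); ∞-norm = 5.6424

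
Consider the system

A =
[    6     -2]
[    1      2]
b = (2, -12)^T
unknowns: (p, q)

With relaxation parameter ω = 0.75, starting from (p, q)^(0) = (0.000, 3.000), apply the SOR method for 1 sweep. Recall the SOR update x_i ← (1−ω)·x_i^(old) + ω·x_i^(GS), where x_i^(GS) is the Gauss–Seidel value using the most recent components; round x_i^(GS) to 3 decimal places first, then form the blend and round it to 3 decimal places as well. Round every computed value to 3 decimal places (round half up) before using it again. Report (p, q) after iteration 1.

Iteration 1:
  p: GS value = (2 - (-2)·3.000) / (6) = 1.333;  p ← (1−ω)·0.000 + ω·1.333 = 1.000
  q: GS value = (-12 - (1)·1.000) / (2) = -6.500;  q ← (1−ω)·3.000 + ω·-6.500 = -4.125

(1.000, -4.125)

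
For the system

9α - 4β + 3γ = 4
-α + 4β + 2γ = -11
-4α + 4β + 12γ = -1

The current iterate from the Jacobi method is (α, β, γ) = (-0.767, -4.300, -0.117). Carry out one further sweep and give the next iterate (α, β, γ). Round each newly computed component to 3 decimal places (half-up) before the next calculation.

(-1.428, -2.883, 1.094)

One sweep:
  α = (4 - (-4)·-4.300 - (3)·-0.117) / (9) = -1.428
  β = (-11 - (-1)·-0.767 - (2)·-0.117) / (4) = -2.883
  γ = (-1 - (-4)·-0.767 - (4)·-4.300) / (12) = 1.094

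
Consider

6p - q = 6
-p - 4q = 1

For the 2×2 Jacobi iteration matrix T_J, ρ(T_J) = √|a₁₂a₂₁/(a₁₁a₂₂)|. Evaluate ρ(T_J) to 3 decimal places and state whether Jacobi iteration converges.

0.204

a₁₂a₂₁/(a₁₁a₂₂) = (-1)·(-1) / ((6)·(-4)) = -0.041667
ρ = √|-0.041667| = √0.041667 = 0.204
ρ < 1, so Jacobi converges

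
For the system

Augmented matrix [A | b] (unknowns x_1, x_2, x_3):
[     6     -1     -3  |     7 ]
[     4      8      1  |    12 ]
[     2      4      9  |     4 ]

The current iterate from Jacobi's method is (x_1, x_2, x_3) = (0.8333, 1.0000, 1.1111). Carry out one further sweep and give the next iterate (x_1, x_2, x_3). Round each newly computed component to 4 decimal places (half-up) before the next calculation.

(1.8889, 0.9445, -0.1852)

One sweep:
  x_1 = (7 - (-1)·1.0000 - (-3)·1.1111) / (6) = 1.8889
  x_2 = (12 - (4)·0.8333 - (1)·1.1111) / (8) = 0.9445
  x_3 = (4 - (2)·0.8333 - (4)·1.0000) / (9) = -0.1852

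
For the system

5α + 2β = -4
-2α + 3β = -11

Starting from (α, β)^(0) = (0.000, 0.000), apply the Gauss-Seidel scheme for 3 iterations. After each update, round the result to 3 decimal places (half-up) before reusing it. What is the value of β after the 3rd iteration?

-3.379

Iteration 1:
  α = (-4 - (2)·0.000) / (5) = -0.800
  β = (-11 - (-2)·-0.800) / (3) = -4.200
Iteration 2:
  α = (-4 - (2)·-4.200) / (5) = 0.880
  β = (-11 - (-2)·0.880) / (3) = -3.080
Iteration 3:
  α = (-4 - (2)·-3.080) / (5) = 0.432
  β = (-11 - (-2)·0.432) / (3) = -3.379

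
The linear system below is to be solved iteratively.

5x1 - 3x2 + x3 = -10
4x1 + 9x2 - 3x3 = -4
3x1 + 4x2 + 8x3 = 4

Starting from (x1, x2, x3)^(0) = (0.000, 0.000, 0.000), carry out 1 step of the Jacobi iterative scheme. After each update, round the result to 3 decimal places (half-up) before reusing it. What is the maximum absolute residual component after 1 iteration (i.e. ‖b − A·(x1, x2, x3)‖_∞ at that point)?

Iteration 1:
  x1 = (-10 - (-3)·0.000 - (1)·0.000) / (5) = -2.000
  x2 = (-4 - (4)·0.000 - (-3)·0.000) / (9) = -0.444
  x3 = (4 - (3)·0.000 - (4)·0.000) / (8) = 0.500
Residual b − A·x = (-1.832, 9.496, 7.776); ∞-norm = 9.496

9.496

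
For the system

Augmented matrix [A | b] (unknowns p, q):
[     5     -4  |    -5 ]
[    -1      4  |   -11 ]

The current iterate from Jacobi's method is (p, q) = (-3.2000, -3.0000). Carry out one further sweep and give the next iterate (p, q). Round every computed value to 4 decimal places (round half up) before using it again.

One sweep:
  p = (-5 - (-4)·-3.0000) / (5) = -3.4000
  q = (-11 - (-1)·-3.2000) / (4) = -3.5500

(-3.4000, -3.5500)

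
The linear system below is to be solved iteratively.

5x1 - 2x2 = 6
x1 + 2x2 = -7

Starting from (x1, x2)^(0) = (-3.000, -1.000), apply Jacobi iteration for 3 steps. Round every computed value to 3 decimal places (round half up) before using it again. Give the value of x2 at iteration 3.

-3.700

Iteration 1:
  x1 = (6 - (-2)·-1.000) / (5) = 0.800
  x2 = (-7 - (1)·-3.000) / (2) = -2.000
Iteration 2:
  x1 = (6 - (-2)·-2.000) / (5) = 0.400
  x2 = (-7 - (1)·0.800) / (2) = -3.900
Iteration 3:
  x1 = (6 - (-2)·-3.900) / (5) = -0.360
  x2 = (-7 - (1)·0.400) / (2) = -3.700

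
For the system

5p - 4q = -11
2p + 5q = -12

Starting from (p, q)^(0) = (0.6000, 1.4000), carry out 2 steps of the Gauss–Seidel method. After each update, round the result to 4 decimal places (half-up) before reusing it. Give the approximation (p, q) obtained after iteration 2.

(-3.7744, -0.8902)

Iteration 1:
  p = (-11 - (-4)·1.4000) / (5) = -1.0800
  q = (-12 - (2)·-1.0800) / (5) = -1.9680
Iteration 2:
  p = (-11 - (-4)·-1.9680) / (5) = -3.7744
  q = (-12 - (2)·-3.7744) / (5) = -0.8902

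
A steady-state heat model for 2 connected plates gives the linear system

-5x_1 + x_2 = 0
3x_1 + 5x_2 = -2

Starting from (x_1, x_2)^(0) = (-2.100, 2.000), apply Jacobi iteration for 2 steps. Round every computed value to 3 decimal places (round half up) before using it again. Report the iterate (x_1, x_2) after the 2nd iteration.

Iteration 1:
  x_1 = (0 - (1)·2.000) / (-5) = 0.400
  x_2 = (-2 - (3)·-2.100) / (5) = 0.860
Iteration 2:
  x_1 = (0 - (1)·0.860) / (-5) = 0.172
  x_2 = (-2 - (3)·0.400) / (5) = -0.640

(0.172, -0.640)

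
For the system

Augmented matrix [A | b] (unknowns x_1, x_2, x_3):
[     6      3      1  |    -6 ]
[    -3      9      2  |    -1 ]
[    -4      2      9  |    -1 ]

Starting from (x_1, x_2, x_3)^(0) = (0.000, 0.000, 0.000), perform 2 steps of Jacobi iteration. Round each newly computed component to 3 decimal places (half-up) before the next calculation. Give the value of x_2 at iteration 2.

-0.420

Iteration 1:
  x_1 = (-6 - (3)·0.000 - (1)·0.000) / (6) = -1.000
  x_2 = (-1 - (-3)·0.000 - (2)·0.000) / (9) = -0.111
  x_3 = (-1 - (-4)·0.000 - (2)·0.000) / (9) = -0.111
Iteration 2:
  x_1 = (-6 - (3)·-0.111 - (1)·-0.111) / (6) = -0.926
  x_2 = (-1 - (-3)·-1.000 - (2)·-0.111) / (9) = -0.420
  x_3 = (-1 - (-4)·-1.000 - (2)·-0.111) / (9) = -0.531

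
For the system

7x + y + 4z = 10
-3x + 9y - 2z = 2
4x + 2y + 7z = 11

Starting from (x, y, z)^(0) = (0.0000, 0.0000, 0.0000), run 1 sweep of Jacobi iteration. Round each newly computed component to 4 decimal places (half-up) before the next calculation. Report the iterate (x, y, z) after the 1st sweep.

Iteration 1:
  x = (10 - (1)·0.0000 - (4)·0.0000) / (7) = 1.4286
  y = (2 - (-3)·0.0000 - (-2)·0.0000) / (9) = 0.2222
  z = (11 - (4)·0.0000 - (2)·0.0000) / (7) = 1.5714

(1.4286, 0.2222, 1.5714)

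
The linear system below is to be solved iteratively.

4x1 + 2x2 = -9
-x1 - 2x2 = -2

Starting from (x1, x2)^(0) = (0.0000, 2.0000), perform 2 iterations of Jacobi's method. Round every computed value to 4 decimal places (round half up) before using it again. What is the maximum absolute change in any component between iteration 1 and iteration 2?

1.6250

Iteration 1:
  x1 = (-9 - (2)·2.0000) / (4) = -3.2500
  x2 = (-2 - (-1)·0.0000) / (-2) = 1.0000
Iteration 2:
  x1 = (-9 - (2)·1.0000) / (4) = -2.7500
  x2 = (-2 - (-1)·-3.2500) / (-2) = 2.6250
Change: (0.5000, 1.6250) → max |·| = 1.6250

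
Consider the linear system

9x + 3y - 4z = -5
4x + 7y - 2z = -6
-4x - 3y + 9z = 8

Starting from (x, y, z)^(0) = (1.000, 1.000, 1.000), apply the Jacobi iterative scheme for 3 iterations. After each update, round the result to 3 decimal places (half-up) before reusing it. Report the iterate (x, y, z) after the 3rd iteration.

Iteration 1:
  x = (-5 - (3)·1.000 - (-4)·1.000) / (9) = -0.444
  y = (-6 - (4)·1.000 - (-2)·1.000) / (7) = -1.143
  z = (8 - (-4)·1.000 - (-3)·1.000) / (9) = 1.667
Iteration 2:
  x = (-5 - (3)·-1.143 - (-4)·1.667) / (9) = 0.566
  y = (-6 - (4)·-0.444 - (-2)·1.667) / (7) = -0.127
  z = (8 - (-4)·-0.444 - (-3)·-1.143) / (9) = 0.311
Iteration 3:
  x = (-5 - (3)·-0.127 - (-4)·0.311) / (9) = -0.375
  y = (-6 - (4)·0.566 - (-2)·0.311) / (7) = -1.092
  z = (8 - (-4)·0.566 - (-3)·-0.127) / (9) = 1.098

(-0.375, -1.092, 1.098)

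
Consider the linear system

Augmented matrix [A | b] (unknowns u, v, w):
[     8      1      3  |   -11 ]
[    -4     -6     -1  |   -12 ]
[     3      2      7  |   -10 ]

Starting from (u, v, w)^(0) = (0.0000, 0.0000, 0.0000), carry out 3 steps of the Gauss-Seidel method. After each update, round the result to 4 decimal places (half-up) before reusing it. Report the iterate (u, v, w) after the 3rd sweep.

(-1.0720, 3.0171, -1.8312)

Iteration 1:
  u = (-11 - (1)·0.0000 - (3)·0.0000) / (8) = -1.3750
  v = (-12 - (-4)·-1.3750 - (-1)·0.0000) / (-6) = 2.9167
  w = (-10 - (3)·-1.3750 - (2)·2.9167) / (7) = -1.6726
Iteration 2:
  u = (-11 - (1)·2.9167 - (3)·-1.6726) / (8) = -1.1124
  v = (-12 - (-4)·-1.1124 - (-1)·-1.6726) / (-6) = 3.0204
  w = (-10 - (3)·-1.1124 - (2)·3.0204) / (7) = -1.8148
Iteration 3:
  u = (-11 - (1)·3.0204 - (3)·-1.8148) / (8) = -1.0720
  v = (-12 - (-4)·-1.0720 - (-1)·-1.8148) / (-6) = 3.0171
  w = (-10 - (3)·-1.0720 - (2)·3.0171) / (7) = -1.8312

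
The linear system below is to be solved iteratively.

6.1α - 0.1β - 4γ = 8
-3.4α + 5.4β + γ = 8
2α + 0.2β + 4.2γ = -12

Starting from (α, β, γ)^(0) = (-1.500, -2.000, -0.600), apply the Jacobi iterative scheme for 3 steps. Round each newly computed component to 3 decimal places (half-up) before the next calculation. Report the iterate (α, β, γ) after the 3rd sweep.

Iteration 1:
  α = (8 - (-0.1)·-2.000 - (-4)·-0.600) / (6.1) = 0.885
  β = (8 - (-3.4)·-1.500 - (1)·-0.600) / (5.4) = 0.648
  γ = (-12 - (2)·-1.500 - (0.2)·-2.000) / (4.2) = -2.048
Iteration 2:
  α = (8 - (-0.1)·0.648 - (-4)·-2.048) / (6.1) = -0.021
  β = (8 - (-3.4)·0.885 - (1)·-2.048) / (5.4) = 2.418
  γ = (-12 - (2)·0.885 - (0.2)·0.648) / (4.2) = -3.309
Iteration 3:
  α = (8 - (-0.1)·2.418 - (-4)·-3.309) / (6.1) = -0.819
  β = (8 - (-3.4)·-0.021 - (1)·-3.309) / (5.4) = 2.081
  γ = (-12 - (2)·-0.021 - (0.2)·2.418) / (4.2) = -2.962

(-0.819, 2.081, -2.962)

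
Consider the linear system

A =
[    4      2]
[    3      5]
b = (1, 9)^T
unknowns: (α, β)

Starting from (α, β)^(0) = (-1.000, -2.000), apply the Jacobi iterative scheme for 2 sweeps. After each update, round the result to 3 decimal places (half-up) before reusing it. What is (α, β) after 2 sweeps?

(-0.950, 1.050)

Iteration 1:
  α = (1 - (2)·-2.000) / (4) = 1.250
  β = (9 - (3)·-1.000) / (5) = 2.400
Iteration 2:
  α = (1 - (2)·2.400) / (4) = -0.950
  β = (9 - (3)·1.250) / (5) = 1.050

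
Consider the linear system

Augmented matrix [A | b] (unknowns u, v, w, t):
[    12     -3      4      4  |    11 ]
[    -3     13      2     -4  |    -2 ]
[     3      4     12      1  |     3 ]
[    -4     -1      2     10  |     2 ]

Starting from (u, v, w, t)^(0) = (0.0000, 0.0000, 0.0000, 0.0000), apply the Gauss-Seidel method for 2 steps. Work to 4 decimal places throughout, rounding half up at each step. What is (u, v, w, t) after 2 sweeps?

(0.7399, 0.1927, -0.0469, 0.5246)

Iteration 1:
  u = (11 - (-3)·0.0000 - (4)·0.0000 - (4)·0.0000) / (12) = 0.9167
  v = (-2 - (-3)·0.9167 - (2)·0.0000 - (-4)·0.0000) / (13) = 0.0577
  w = (3 - (3)·0.9167 - (4)·0.0577 - (1)·0.0000) / (12) = 0.0016
  t = (2 - (-4)·0.9167 - (-1)·0.0577 - (2)·0.0016) / (10) = 0.5721
Iteration 2:
  u = (11 - (-3)·0.0577 - (4)·0.0016 - (4)·0.5721) / (12) = 0.7399
  v = (-2 - (-3)·0.7399 - (2)·0.0016 - (-4)·0.5721) / (13) = 0.1927
  w = (3 - (3)·0.7399 - (4)·0.1927 - (1)·0.5721) / (12) = -0.0469
  t = (2 - (-4)·0.7399 - (-1)·0.1927 - (2)·-0.0469) / (10) = 0.5246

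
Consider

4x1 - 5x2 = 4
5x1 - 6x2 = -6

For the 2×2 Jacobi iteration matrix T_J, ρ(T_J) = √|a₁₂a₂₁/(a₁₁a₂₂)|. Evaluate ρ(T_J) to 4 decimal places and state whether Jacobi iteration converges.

1.0206

a₁₂a₂₁/(a₁₁a₂₂) = (-5)·(5) / ((4)·(-6)) = 1.041667
ρ = √|1.041667| = √1.041667 = 1.0206
ρ > 1, so Jacobi diverges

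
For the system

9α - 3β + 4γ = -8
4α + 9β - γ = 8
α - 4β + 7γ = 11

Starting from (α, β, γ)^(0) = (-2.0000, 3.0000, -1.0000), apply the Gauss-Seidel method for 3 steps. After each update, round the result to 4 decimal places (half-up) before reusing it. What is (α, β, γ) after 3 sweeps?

(-1.5435, 1.8852, 2.8692)

Iteration 1:
  α = (-8 - (-3)·3.0000 - (4)·-1.0000) / (9) = 0.5556
  β = (8 - (4)·0.5556 - (-1)·-1.0000) / (9) = 0.5308
  γ = (11 - (1)·0.5556 - (-4)·0.5308) / (7) = 1.7954
Iteration 2:
  α = (-8 - (-3)·0.5308 - (4)·1.7954) / (9) = -1.5099
  β = (8 - (4)·-1.5099 - (-1)·1.7954) / (9) = 1.7594
  γ = (11 - (1)·-1.5099 - (-4)·1.7594) / (7) = 2.7925
Iteration 3:
  α = (-8 - (-3)·1.7594 - (4)·2.7925) / (9) = -1.5435
  β = (8 - (4)·-1.5435 - (-1)·2.7925) / (9) = 1.8852
  γ = (11 - (1)·-1.5435 - (-4)·1.8852) / (7) = 2.8692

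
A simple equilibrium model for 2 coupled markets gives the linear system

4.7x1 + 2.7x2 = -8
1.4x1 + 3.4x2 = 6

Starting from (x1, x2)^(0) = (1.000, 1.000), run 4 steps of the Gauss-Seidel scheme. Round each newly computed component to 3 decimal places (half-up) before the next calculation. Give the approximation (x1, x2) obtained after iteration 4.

Iteration 1:
  x1 = (-8 - (2.7)·1.000) / (4.7) = -2.277
  x2 = (6 - (1.4)·-2.277) / (3.4) = 2.702
Iteration 2:
  x1 = (-8 - (2.7)·2.702) / (4.7) = -3.254
  x2 = (6 - (1.4)·-3.254) / (3.4) = 3.105
Iteration 3:
  x1 = (-8 - (2.7)·3.105) / (4.7) = -3.486
  x2 = (6 - (1.4)·-3.486) / (3.4) = 3.200
Iteration 4:
  x1 = (-8 - (2.7)·3.200) / (4.7) = -3.540
  x2 = (6 - (1.4)·-3.540) / (3.4) = 3.222

(-3.540, 3.222)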